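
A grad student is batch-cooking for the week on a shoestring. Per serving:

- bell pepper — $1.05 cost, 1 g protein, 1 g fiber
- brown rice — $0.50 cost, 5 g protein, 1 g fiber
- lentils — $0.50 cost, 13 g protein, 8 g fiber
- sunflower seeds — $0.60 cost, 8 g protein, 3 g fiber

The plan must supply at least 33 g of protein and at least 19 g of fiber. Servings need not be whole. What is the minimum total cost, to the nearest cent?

$1.27

Minimising a linear cost over {protein ≥ 33, fiber ≥ 19, servings ≥ 0} — the optimum is at a vertex, using one or two foods.
bell pepper only: max(33/1, 19/1) = 33 servings → $34.65.
brown rice only: max(33/5, 19/1) = 19 servings → $9.50.
lentils only: max(33/13, 19/8) = 2.538 servings → $1.27.
sunflower seeds only: max(33/8, 19/3) = 6.333 servings → $3.80.
bell pepper + brown rice with both tight: 15.5 servings and 3.5 servings → $18.02.
bell pepper + lentils: intersection lies outside the first quadrant.
bell pepper + sunflower seeds with both tight: 10.6 servings and 2.8 servings → $12.81.
brown rice + lentils with both tight: 0.6296 servings and 2.296 servings → $1.46.
brown rice + sunflower seeds: the both-tight solution has a negative serving — not a feasible corner.
lentils + sunflower seeds with both tight: 2.12 servings and 0.68 servings → $1.47.
Cheapest feasible corner: $1.27.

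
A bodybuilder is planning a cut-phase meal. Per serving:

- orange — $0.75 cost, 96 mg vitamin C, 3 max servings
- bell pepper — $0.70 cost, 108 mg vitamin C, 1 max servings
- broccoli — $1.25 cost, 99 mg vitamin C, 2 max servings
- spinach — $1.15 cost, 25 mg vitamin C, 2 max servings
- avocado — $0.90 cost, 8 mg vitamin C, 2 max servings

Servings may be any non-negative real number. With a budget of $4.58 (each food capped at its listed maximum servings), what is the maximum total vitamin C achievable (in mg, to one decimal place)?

525.1 mg

Vitamin C per dollar: bell pepper 154.3, orange 128, broccoli 79.2, spinach 21.74, avocado 8.889.
Take 1 serving of bell pepper: spends $0.70, +108.0 mg vitamin C (running total 108.0 mg).
Take 3 servings of orange: spends $2.25, +288.0 mg vitamin C (running total 396.0 mg).
Take 1.304 servings of broccoli: spends $1.63, +129.1 mg vitamin C (running total 525.1 mg).
Greedy by best ratio exhausts the cost allowance optimally: 525.1 mg.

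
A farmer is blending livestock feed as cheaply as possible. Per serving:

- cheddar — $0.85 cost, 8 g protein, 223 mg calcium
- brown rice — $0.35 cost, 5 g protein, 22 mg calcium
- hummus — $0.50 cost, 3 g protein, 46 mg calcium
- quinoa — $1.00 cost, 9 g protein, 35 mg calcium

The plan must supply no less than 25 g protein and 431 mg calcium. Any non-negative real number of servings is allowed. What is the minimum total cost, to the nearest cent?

$2.25

This is a tiny linear program; its minimum lies at a vertex of the feasible set. List the vertices and price them.
cheddar only: max(25/8, 431/223) = 3.125 servings → $2.66.
brown rice only: max(25/5, 431/22) = 19.59 servings → $6.86.
hummus only: max(25/3, 431/46) = 9.37 servings → $4.68.
quinoa only: max(25/9, 431/35) = 12.31 servings → $12.31.
cheddar + brown rice with both tight: 1.709 servings and 2.265 servings → $2.25.
cheddar + hummus with both tight: 0.4751 servings and 7.066 servings → $3.94.
cheddar + quinoa with both tight: 1.739 servings and 1.232 servings → $2.71.
brown rice + hummus with both targets exact would need a negative amount; discard.
brown rice + quinoa: the both-tight solution has a negative serving — not a feasible corner.
hummus + quinoa with both targets exact would need a negative amount; discard.
Cheapest feasible corner: $2.25.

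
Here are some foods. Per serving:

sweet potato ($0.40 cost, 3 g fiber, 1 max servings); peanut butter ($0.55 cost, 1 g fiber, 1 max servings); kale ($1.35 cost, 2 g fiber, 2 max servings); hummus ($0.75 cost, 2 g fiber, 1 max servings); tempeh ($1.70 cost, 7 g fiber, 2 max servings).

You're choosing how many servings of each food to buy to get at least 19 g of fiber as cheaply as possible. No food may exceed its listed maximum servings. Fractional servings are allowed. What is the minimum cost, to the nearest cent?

$4.55

Cost per g of fiber: sweet potato $0.1333, tempeh $0.2429, hummus $0.3750, peanut butter $0.5500, kale $0.6750.
Take 1 serving of sweet potato: +3.0 g fiber for $0.40 (total $0.40, still need 16.0 g).
Take 2 servings of tempeh: +14.0 g fiber for $3.40 (total $3.80, still need 2.0 g).
Take 1 serving of hummus: +2.0 g fiber for $0.75 (total $4.55, still need 0.0 g).
Filling from the cheapest source first is optimal under one linear minimum: $4.55.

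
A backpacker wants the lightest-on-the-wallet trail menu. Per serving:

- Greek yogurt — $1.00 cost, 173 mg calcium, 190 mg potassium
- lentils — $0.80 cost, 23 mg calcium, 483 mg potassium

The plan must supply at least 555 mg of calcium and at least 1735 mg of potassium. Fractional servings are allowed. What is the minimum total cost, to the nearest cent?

$4.85

For a min-cost LP with two ≥-constraints, a basic feasible solution has at most two positive variables.
Greek yogurt only: max(555/173, 1735/190) = 9.132 servings → $9.13.
lentils only: max(555/23, 1735/483) = 24.13 servings → $19.30.
Greek yogurt + lentils with both tight: 2.881 servings and 2.459 servings → $4.85.
The minimum over all feasible corners is $4.85.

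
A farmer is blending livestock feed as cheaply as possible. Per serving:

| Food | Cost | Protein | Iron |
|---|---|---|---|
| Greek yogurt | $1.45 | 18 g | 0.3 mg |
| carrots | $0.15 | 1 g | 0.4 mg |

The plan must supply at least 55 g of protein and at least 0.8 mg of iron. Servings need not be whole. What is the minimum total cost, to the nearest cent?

A basic optimal solution has at most two foods positive. Try each food alone and each pair with both targets met exactly.
Greek yogurt only: max(55/18, 0.8/0.3) = 3.056 servings → $4.43.
carrots only: max(55/1, 0.8/0.4) = 55 servings → $8.25.
Greek yogurt + carrots with both targets exact would need a negative amount; discard.
So the least-cost plan costs $4.43.

$4.43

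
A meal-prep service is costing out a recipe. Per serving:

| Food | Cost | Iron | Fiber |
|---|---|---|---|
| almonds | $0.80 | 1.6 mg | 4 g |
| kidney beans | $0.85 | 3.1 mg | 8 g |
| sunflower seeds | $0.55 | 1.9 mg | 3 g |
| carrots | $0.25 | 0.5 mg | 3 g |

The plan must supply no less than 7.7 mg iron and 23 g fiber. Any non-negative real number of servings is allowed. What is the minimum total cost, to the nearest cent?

An LP optimum is at a vertex; with two nutrient constraints at most two foods are used. Check each candidate.
almonds only: max(7.7/1.6, 23/4) = 5.75 servings → $4.60.
kidney beans only: max(7.7/3.1, 23/8) = 2.875 servings → $2.44.
sunflower seeds only: max(7.7/1.9, 23/3) = 7.667 servings → $4.22.
carrots only: max(7.7/0.5, 23/3) = 15.4 servings → $3.85.
almonds + kidney beans with both targets exact would need a negative amount; discard.
almonds + sunflower seeds: the both-tight solution has a negative serving — not a feasible corner.
almonds + carrots with both tight: 4.143 servings and 2.143 servings → $3.85.
kidney beans + sunflower seeds: intersection lies outside the first quadrant.
kidney beans + carrots with both tight: 2.189 servings and 1.83 servings → $2.32.
sunflower seeds + carrots with both tight: 2.762 servings and 4.905 servings → $2.75.
Cheapest feasible corner: $2.32.

$2.32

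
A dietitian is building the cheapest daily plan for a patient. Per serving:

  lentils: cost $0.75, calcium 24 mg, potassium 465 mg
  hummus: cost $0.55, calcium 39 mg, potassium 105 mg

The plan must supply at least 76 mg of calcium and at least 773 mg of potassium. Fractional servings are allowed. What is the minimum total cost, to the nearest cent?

$1.66

With two linear requirements the optimum uses one or two foods; enumerate the corners.
lentils only: max(76/24, 773/465) = 3.167 servings → $2.38.
hummus only: max(76/39, 773/105) = 7.362 servings → $4.05.
lentils + hummus with both tight: 1.42 servings and 1.075 servings → $1.66.
The minimum over all feasible corners is $1.66.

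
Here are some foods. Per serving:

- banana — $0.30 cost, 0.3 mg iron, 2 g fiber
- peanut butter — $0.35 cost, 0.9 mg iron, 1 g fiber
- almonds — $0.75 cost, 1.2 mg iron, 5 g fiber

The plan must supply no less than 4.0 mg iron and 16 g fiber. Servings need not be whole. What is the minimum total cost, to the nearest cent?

$2.45

A basic optimal solution has at most two foods positive. Try each food alone and each pair with both targets met exactly.
banana only: max(4.0/0.3, 16/2) = 13.33 servings → $4.00.
peanut butter only: max(4.0/0.9, 16/1) = 16 servings → $5.60.
almonds only: max(4.0/1.2, 16/5) = 3.333 servings → $2.50.
banana + peanut butter with both tight: 6.933 servings and 2.133 servings → $2.83.
banana + almonds: the both-tight solution has a negative serving — not a feasible corner.
peanut butter + almonds with both tight: 0.2424 servings and 3.152 servings → $2.45.
Cheapest feasible corner: $2.45.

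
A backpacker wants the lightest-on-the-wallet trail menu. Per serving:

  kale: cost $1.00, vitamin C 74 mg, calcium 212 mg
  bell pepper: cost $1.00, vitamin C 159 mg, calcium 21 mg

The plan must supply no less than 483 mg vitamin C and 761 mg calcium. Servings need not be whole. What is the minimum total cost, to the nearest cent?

The cheapest plan sits at a corner of the feasible region — with two constraints it uses at most two foods.
kale only: max(483/74, 761/212) = 6.527 servings → $6.53.
bell pepper only: max(483/159, 761/21) = 36.24 servings → $36.24.
kale + bell pepper with both tight: 3.448 servings and 1.433 servings → $4.88.
So the least-cost plan costs $4.88.

$4.88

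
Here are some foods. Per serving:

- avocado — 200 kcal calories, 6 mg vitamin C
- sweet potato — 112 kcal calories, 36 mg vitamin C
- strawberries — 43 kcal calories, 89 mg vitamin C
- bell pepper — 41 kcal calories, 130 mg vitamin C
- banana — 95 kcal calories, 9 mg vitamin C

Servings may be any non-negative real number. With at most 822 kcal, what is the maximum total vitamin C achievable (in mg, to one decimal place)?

2606.3 mg

Vitamin C per kcal: bell pepper 3.171, strawberries 2.07, sweet potato 0.3214, banana 0.09474, avocado 0.03.
With no serving limits, spend the whole calories allowance on bell pepper: 822 kcal / 41 kcal × 130 mg = 2606.3 mg.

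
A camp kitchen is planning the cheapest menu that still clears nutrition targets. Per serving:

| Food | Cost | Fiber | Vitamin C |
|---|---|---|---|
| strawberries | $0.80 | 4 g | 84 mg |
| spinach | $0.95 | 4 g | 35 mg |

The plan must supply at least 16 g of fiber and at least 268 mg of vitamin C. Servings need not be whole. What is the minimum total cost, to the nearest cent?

$3.20

The cheapest plan sits at a corner of the feasible region — with two constraints it uses at most two foods.
strawberries only: max(16/4, 268/84) = 4 servings → $3.20.
spinach only: max(16/4, 268/35) = 7.657 servings → $7.27.
strawberries + spinach with both tight: 2.612 servings and 1.388 servings → $3.41.
The minimum over all feasible corners is $3.20.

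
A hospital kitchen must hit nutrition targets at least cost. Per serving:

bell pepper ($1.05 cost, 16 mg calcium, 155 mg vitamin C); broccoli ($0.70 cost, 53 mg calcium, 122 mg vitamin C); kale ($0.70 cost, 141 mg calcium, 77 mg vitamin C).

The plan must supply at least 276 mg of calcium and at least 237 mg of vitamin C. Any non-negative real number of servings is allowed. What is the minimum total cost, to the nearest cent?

At the optimum either one food covers both requirements or two foods hit both targets exactly; no other combination can be cheaper.
bell pepper only: max(276/16, 237/155) = 17.25 servings → $18.11.
broccoli only: max(276/53, 237/122) = 5.208 servings → $3.65.
kale only: max(276/141, 237/77) = 3.078 servings → $2.15.
bell pepper + broccoli: the both-tight solution has a negative serving — not a feasible corner.
bell pepper + kale with both tight: 0.5899 servings and 1.891 servings → $1.94.
broccoli + kale with both tight: 0.9271 servings and 1.609 servings → $1.78.
The minimum over all feasible corners is $1.78.

$1.78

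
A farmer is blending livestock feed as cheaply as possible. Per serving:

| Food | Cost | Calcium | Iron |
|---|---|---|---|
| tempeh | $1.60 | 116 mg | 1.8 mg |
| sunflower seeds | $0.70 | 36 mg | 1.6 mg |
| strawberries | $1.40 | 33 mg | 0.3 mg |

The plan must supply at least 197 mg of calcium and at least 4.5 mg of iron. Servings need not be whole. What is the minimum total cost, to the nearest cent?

$3.00

For a min-cost LP with two ≥-constraints, a basic feasible solution has at most two positive variables.
tempeh only: max(197/116, 4.5/1.8) = 2.5 servings → $4.00.
sunflower seeds only: max(197/36, 4.5/1.6) = 5.472 servings → $3.83.
strawberries only: max(197/33, 4.5/0.3) = 15 servings → $21.00.
tempeh + sunflower seeds with both tight: 1.268 servings and 1.386 servings → $3.00.
tempeh + strawberries: the both-tight solution has a negative serving — not a feasible corner.
sunflower seeds + strawberries with both tight: 2.129 servings and 3.648 servings → $6.60.
The minimum over all feasible corners is $3.00.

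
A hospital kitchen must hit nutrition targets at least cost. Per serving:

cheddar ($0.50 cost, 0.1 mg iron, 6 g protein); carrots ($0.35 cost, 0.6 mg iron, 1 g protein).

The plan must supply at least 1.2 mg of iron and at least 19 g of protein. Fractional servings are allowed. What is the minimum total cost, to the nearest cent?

$1.99

The cheapest plan sits at a corner of the feasible region — with two constraints it uses at most two foods.
cheddar only: max(1.2/0.1, 19/6) = 12 servings → $6.00.
carrots only: max(1.2/0.6, 19/1) = 19 servings → $6.65.
cheddar + carrots with both tight: 2.914 servings and 1.514 servings → $1.99.
The minimum over all feasible corners is $1.99.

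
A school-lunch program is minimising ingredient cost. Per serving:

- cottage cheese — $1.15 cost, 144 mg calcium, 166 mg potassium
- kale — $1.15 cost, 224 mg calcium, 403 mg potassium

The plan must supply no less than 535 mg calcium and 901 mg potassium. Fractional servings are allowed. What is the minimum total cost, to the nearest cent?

$2.75

At the optimum either one food covers both requirements or two foods hit both targets exactly; no other combination can be cheaper.
cottage cheese only: max(535/144, 901/166) = 5.428 servings → $6.24.
kale only: max(535/224, 901/403) = 2.388 servings → $2.75.
cottage cheese + kale with both tight: 0.661 servings and 1.963 servings → $3.02.
The minimum over all feasible corners is $2.75.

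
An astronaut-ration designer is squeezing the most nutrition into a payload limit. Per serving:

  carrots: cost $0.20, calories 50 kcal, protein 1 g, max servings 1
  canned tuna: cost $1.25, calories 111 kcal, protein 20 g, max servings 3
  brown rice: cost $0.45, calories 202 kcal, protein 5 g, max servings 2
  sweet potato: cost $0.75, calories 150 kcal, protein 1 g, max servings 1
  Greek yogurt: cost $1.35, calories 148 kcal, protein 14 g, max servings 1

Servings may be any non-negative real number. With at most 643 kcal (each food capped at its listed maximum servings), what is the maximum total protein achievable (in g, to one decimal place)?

Protein per kcal: canned tuna 0.1802, Greek yogurt 0.09459, brown rice 0.02475, carrots 0.02, sweet potato 0.006667.
Take 3 servings of canned tuna: uses 333 kcal, +60.0 g protein (running total 60.0 g).
Take 1 serving of Greek yogurt: uses 148 kcal, +14.0 g protein (running total 74.0 g).
Take 0.802 servings of brown rice: uses 162 kcal, +4.0 g protein (running total 78.0 g).
Greedy by best ratio exhausts the calories allowance optimally: 78.0 g.

78.0 g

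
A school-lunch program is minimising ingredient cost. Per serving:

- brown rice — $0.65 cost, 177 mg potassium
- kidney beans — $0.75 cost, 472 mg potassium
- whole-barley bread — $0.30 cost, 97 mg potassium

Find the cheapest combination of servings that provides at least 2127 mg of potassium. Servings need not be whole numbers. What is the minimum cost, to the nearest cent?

$3.38

Cost per mg of potassium: kidney beans $0.0016, whole-barley bread $0.0031, brown rice $0.0037.
With no serving limits, use only kidney beans: 2127 mg / 472 mg = 4.506 servings × $0.75 = $3.38.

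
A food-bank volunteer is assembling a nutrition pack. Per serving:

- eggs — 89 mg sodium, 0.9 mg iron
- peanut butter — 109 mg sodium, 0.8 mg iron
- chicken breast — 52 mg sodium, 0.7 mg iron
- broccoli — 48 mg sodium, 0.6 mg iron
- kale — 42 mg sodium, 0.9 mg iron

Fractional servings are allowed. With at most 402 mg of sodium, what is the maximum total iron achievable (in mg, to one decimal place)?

8.6 mg

Iron per mg sodium: kale 0.02143, chicken breast 0.01346, broccoli 0.0125, eggs 0.01011, peanut butter 0.007339.
With no serving limits, spend the whole sodium allowance on kale: 402 mg / 42 mg × 0.9 mg = 8.6 mg.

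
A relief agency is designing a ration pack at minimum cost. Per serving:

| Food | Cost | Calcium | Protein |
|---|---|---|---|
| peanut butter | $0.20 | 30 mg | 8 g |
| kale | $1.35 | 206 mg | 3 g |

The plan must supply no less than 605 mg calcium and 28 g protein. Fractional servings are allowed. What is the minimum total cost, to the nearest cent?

With two linear requirements the optimum uses one or two foods; enumerate the corners.
peanut butter only: max(605/30, 28/8) = 20.17 servings → $4.03.
kale only: max(605/206, 28/3) = 9.333 servings → $12.60.
peanut butter + kale with both tight: 2.537 servings and 2.567 servings → $3.97.
The minimum over all feasible corners is $3.97.

$3.97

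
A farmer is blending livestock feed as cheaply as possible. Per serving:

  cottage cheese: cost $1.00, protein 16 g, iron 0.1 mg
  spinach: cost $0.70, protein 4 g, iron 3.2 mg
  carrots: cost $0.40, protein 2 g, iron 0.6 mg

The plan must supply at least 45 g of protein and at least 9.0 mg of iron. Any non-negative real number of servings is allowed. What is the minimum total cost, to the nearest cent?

$4.05

A basic optimal solution has at most two foods positive. Try each food alone and each pair with both targets met exactly.
cottage cheese only: max(45/16, 9.0/0.1) = 90 servings → $90.00.
spinach only: max(45/4, 9.0/3.2) = 11.25 servings → $7.88.
carrots only: max(45/2, 9.0/0.6) = 22.5 servings → $9.00.
cottage cheese + spinach with both tight: 2.126 servings and 2.746 servings → $4.05.
cottage cheese + carrots with both tight: 0.9574 servings and 14.84 servings → $6.89.
spinach + carrots: intersection lies outside the first quadrant.
The minimum over all feasible corners is $4.05.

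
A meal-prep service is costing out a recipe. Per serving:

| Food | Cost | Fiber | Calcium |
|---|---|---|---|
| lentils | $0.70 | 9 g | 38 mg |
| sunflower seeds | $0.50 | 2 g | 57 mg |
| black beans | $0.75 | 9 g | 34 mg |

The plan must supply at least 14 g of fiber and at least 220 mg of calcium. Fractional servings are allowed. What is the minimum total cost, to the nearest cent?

An LP optimum is at a vertex; with two nutrient constraints at most two foods are used. Check each candidate.
lentils only: max(14/9, 220/38) = 5.789 servings → $4.05.
sunflower seeds only: max(14/2, 220/57) = 7 servings → $3.50.
black beans only: max(14/9, 220/34) = 6.471 servings → $4.85.
lentils + sunflower seeds with both tight: 0.8192 servings and 3.314 servings → $2.23.
lentils + black beans: intersection lies outside the first quadrant.
sunflower seeds + black beans with both tight: 3.38 servings and 0.8045 servings → $2.29.
So the least-cost plan costs $2.23.

$2.23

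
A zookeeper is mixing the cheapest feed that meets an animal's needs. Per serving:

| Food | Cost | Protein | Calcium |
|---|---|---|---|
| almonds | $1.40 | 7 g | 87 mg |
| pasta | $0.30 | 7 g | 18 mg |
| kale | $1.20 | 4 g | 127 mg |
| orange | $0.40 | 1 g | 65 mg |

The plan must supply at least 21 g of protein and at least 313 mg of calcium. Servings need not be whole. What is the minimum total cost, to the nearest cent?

$2.38

This is a tiny linear program; its minimum lies at a vertex of the feasible set. List the vertices and price them.
almonds only: max(21/7, 313/87) = 3.598 servings → $5.04.
pasta only: max(21/7, 313/18) = 17.39 servings → $5.22.
kale only: max(21/4, 313/127) = 5.25 servings → $6.30.
orange only: max(21/1, 313/65) = 21 servings → $8.40.
almonds + pasta with both targets exact would need a negative amount; discard.
almonds + kale with both tight: 2.616 servings and 0.6728 servings → $4.47.
almonds + orange with both tight: 2.859 servings and 0.9891 servings → $4.40.
pasta + kale with both tight: 1.732 servings and 2.219 servings → $3.18.
pasta + orange with both tight: 2.407 servings and 4.149 servings → $2.38.
kale + orange: intersection lies outside the first quadrant.
So the least-cost plan costs $2.38.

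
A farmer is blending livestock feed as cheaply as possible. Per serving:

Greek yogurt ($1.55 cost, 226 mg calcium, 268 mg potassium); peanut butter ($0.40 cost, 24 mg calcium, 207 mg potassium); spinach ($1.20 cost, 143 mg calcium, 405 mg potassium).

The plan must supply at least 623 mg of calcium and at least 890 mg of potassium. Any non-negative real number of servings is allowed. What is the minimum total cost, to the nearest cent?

The cheapest plan sits at a corner of the feasible region — with two constraints it uses at most two foods.
Greek yogurt only: max(623/226, 890/268) = 3.321 servings → $5.15.
peanut butter only: max(623/24, 890/207) = 25.96 servings → $10.38.
spinach only: max(623/143, 890/405) = 4.357 servings → $5.23.
Greek yogurt + peanut butter with both tight: 2.667 servings and 0.847 servings → $4.47.
Greek yogurt + spinach with both tight: 2.35 servings and 0.6423 servings → $4.41.
peanut butter + spinach: the both-tight solution has a negative serving — not a feasible corner.
So the least-cost plan costs $4.41.

$4.41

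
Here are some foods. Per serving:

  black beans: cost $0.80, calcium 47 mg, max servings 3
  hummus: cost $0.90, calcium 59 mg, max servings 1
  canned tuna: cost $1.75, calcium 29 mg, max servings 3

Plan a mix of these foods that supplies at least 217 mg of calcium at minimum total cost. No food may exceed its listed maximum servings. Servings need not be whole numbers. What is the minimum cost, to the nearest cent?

$4.33

Cost per mg of calcium: hummus $0.0153, black beans $0.0170, canned tuna $0.0603.
Take 1 serving of hummus: +59.0 mg calcium for $0.90 (total $0.90, still need 158.0 mg).
Take 3 servings of black beans: +141.0 mg calcium for $2.40 (total $3.30, still need 17.0 mg).
Take 0.5862 servings of canned tuna: +17.0 mg calcium for $1.03 (total $4.33, still need 0.0 mg).
Filling from the cheapest source first is optimal under one linear minimum: $4.33.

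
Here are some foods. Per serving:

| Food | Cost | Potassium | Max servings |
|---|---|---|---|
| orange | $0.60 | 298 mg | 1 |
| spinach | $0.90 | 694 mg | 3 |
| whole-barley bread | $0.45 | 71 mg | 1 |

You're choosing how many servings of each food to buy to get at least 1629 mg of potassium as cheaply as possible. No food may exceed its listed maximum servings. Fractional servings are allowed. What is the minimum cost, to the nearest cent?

$2.11

Cost per mg of potassium: spinach $0.0013, orange $0.0020, whole-barley bread $0.0063.
Take 2.347 servings of spinach: +1629.0 mg potassium for $2.11 (total $2.11, still need 0.0 mg).
Filling from the cheapest source first is optimal under one linear minimum: $2.11.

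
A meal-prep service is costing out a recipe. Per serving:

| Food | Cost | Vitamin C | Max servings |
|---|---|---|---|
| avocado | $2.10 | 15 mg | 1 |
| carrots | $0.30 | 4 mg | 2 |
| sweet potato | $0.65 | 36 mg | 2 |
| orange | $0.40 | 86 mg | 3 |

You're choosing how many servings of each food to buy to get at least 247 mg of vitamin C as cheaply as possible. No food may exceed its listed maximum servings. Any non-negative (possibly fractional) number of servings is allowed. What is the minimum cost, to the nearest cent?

Cost per mg of vitamin C: orange $0.0047, sweet potato $0.0181, carrots $0.0750, avocado $0.1400.
Take 2.872 servings of orange: +247.0 mg vitamin C for $1.15 (total $1.15, still need 0.0 mg).
Filling from the cheapest source first is optimal under one linear minimum: $1.15.

$1.15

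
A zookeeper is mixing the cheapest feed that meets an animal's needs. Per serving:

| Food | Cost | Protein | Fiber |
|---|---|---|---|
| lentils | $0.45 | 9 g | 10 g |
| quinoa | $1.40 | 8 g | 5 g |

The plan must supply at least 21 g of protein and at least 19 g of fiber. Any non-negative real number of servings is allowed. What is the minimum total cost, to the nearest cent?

$1.05

lentils only: max(21/9, 19/10) = 2.333 servings → $1.05.
quinoa only: max(21/8, 19/5) = 3.8 servings → $5.32.
lentils + quinoa with both tight: 1.343 servings and 1.114 servings → $2.16.
So the least-cost plan costs $1.05.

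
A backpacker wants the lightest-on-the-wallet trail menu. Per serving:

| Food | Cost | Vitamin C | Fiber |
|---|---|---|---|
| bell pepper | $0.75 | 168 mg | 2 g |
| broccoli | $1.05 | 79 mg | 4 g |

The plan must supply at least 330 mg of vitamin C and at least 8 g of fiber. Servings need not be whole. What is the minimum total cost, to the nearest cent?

$2.40

An LP optimum is at a vertex; with two nutrient constraints at most two foods are used. Check each candidate.
bell pepper only: max(330/168, 8/2) = 4 servings → $3.00.
broccoli only: max(330/79, 8/4) = 4.177 servings → $4.39.
bell pepper + broccoli with both tight: 1.339 servings and 1.331 servings → $2.40.
So the least-cost plan costs $2.40.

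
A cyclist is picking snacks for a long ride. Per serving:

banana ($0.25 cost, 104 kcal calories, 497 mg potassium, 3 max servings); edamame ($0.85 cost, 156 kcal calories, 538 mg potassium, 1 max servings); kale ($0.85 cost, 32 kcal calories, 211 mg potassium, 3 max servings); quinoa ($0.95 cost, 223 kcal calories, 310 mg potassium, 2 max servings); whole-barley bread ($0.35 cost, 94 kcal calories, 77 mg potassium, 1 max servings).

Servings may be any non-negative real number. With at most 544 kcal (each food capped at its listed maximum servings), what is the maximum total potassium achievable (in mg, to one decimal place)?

Potassium per kcal: kale 6.594, banana 4.779, edamame 3.449, quinoa 1.39, whole-barley bread 0.8191.
Take 3 servings of kale: uses 96 kcal, +633.0 mg potassium (running total 633.0 mg).
Take 3 servings of banana: uses 312 kcal, +1491.0 mg potassium (running total 2124.0 mg).
Take 0.8718 servings of edamame: uses 136 kcal, +469.0 mg potassium (running total 2593.0 mg).
Filling greedily by potassium-per-kcal is optimal for one linear limit, giving 2593.0 mg.

2593.0 mg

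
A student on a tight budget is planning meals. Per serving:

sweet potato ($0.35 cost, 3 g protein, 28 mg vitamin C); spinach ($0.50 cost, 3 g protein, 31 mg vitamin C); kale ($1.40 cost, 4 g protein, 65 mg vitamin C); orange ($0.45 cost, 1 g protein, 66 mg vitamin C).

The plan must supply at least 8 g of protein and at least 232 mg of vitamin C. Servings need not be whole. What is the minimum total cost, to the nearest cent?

sweet potato only: max(8/3, 232/28) = 8.286 servings → $2.90.
spinach only: max(8/3, 232/31) = 7.484 servings → $3.74.
kale only: max(8/4, 232/65) = 3.569 servings → $5.00.
orange only: max(8/1, 232/66) = 8 servings → $3.60.
sweet potato + spinach: the both-tight solution has a negative serving — not a feasible corner.
sweet potato + kale: intersection lies outside the first quadrant.
sweet potato + orange with both tight: 1.741 servings and 2.776 servings → $1.86.
spinach + kale: the both-tight solution has a negative serving — not a feasible corner.
spinach + orange with both tight: 1.772 servings and 2.683 servings → $2.09.
kale + orange with both tight: 1.487 servings and 2.05 servings → $3.01.
The minimum over all feasible corners is $1.86.

$1.86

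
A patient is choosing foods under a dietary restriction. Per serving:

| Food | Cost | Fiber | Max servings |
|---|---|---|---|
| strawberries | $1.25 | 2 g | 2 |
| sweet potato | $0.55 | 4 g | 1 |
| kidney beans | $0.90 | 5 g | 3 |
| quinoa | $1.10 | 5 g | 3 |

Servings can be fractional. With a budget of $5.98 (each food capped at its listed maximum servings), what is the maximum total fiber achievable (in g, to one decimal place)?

31.4 g

Fiber per dollar: sweet potato 7.273, kidney beans 5.556, quinoa 4.545, strawberries 1.6.
Take 1 serving of sweet potato: spends $0.55, +4.0 g fiber (running total 4.0 g).
Take 3 servings of kidney beans: spends $2.70, +15.0 g fiber (running total 19.0 g).
Take 2.482 servings of quinoa: spends $2.73, +12.4 g fiber (running total 31.4 g).
Greedy by best ratio exhausts the cost allowance optimally: 31.4 g.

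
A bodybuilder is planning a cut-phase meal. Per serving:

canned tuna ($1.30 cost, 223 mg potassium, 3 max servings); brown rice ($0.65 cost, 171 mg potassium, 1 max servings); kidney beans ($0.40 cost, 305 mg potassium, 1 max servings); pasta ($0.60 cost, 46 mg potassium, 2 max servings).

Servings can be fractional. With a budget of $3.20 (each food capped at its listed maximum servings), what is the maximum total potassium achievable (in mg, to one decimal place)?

Potassium per dollar: kidney beans 762.5, brown rice 263.1, canned tuna 171.5, pasta 76.67.
Take 1 serving of kidney beans: spends $0.40, +305.0 mg potassium (running total 305.0 mg).
Take 1 serving of brown rice: spends $0.65, +171.0 mg potassium (running total 476.0 mg).
Take 1.654 servings of canned tuna: spends $2.15, +368.8 mg potassium (running total 844.8 mg).
Greedy by best ratio exhausts the cost allowance optimally: 844.8 mg.

844.8 mg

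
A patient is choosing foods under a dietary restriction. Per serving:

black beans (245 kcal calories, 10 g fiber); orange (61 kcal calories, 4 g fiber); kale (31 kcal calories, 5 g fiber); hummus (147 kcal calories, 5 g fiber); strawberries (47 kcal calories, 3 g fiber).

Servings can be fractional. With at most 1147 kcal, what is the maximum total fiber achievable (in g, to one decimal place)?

185.0 g

Fiber per kcal: kale 0.1613, orange 0.06557, strawberries 0.06383, black beans 0.04082, hummus 0.03401.
With no serving limits, spend the whole calories allowance on kale: 1147 kcal / 31 kcal × 5 g = 185.0 g.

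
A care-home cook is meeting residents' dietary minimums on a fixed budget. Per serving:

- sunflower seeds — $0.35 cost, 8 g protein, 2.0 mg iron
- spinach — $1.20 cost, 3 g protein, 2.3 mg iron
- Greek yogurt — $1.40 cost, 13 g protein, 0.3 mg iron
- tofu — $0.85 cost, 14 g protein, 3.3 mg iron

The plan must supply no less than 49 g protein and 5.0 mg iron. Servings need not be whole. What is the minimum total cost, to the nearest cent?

$2.14

A basic optimal solution has at most two foods positive. Try each food alone and each pair with both targets met exactly.
sunflower seeds only: max(49/8, 5.0/2.0) = 6.125 servings → $2.14.
spinach only: max(49/3, 5.0/2.3) = 16.33 servings → $19.60.
Greek yogurt only: max(49/13, 5.0/0.3) = 16.67 servings → $23.33.
tofu only: max(49/14, 5.0/3.3) = 3.5 servings → $2.98.
sunflower seeds + spinach: intersection lies outside the first quadrant.
sunflower seeds + Greek yogurt with both tight: 2.131 servings and 2.458 servings → $4.19.
sunflower seeds + tofu: the both-tight solution has a negative serving — not a feasible corner.
spinach + Greek yogurt with both tight: 1.734 servings and 3.369 servings → $6.80.
spinach + tofu: the both-tight solution has a negative serving — not a feasible corner.
Greek yogurt + tofu with both tight: 2.37 servings and 1.3 servings → $4.42.
Cheapest feasible corner: $2.14.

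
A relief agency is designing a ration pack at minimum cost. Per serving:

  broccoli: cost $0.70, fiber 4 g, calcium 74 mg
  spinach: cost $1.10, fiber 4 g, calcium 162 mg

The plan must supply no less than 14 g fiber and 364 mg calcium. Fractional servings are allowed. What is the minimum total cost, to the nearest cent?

An LP optimum is at a vertex; with two nutrient constraints at most two foods are used. Check each candidate.
broccoli only: max(14/4, 364/74) = 4.919 servings → $3.44.
spinach only: max(14/4, 364/162) = 3.5 servings → $3.85.
broccoli + spinach with both tight: 2.307 servings and 1.193 servings → $2.93.
So the least-cost plan costs $2.93.

$2.93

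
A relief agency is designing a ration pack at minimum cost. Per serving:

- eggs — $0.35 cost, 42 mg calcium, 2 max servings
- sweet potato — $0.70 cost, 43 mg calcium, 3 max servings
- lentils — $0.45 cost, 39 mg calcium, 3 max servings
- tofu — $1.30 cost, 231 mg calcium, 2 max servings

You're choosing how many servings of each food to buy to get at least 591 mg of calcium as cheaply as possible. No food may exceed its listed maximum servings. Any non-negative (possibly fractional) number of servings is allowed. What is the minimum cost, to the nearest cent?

Cost per mg of calcium: tofu $0.0056, eggs $0.0083, lentils $0.0115, sweet potato $0.0163.
Take 2 servings of tofu: +462.0 mg calcium for $2.60 (total $2.60, still need 129.0 mg).
Take 2 servings of eggs: +84.0 mg calcium for $0.70 (total $3.30, still need 45.0 mg).
Take 1.154 servings of lentils: +45.0 mg calcium for $0.52 (total $3.82, still need 0.0 mg).
Filling from the cheapest source first is optimal under one linear minimum: $3.82.

$3.82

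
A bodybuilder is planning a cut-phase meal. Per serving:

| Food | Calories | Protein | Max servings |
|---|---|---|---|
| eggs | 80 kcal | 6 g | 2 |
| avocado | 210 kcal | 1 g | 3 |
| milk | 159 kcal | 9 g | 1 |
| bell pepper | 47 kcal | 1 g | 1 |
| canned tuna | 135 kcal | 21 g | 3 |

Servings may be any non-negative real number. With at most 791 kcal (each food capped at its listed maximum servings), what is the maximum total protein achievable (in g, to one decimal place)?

Protein per kcal: canned tuna 0.1556, eggs 0.075, milk 0.0566, bell pepper 0.02128, avocado 0.004762.
Take 3 servings of canned tuna: uses 405 kcal, +63.0 g protein (running total 63.0 g).
Take 2 servings of eggs: uses 160 kcal, +12.0 g protein (running total 75.0 g).
Take 1 serving of milk: uses 159 kcal, +9.0 g protein (running total 84.0 g).
Take 1 serving of bell pepper: uses 47 kcal, +1.0 g protein (running total 85.0 g).
Take 0.09524 servings of avocado: uses 20 kcal, +0.1 g protein (running total 85.1 g).
Greedy by best ratio exhausts the calories allowance optimally: 85.1 g.

85.1 g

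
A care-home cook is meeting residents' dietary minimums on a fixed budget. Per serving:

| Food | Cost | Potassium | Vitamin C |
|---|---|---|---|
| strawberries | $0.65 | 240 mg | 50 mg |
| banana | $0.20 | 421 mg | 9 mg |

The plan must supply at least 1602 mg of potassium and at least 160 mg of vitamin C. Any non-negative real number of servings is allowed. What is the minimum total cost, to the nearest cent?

Minimising a linear cost over {potassium ≥ 1602, vitamin C ≥ 160, servings ≥ 0} — the optimum is at a vertex, using one or two foods.
strawberries only: max(1602/240, 160/50) = 6.675 servings → $4.34.
banana only: max(1602/421, 160/9) = 17.78 servings → $3.56.
strawberries + banana with both tight: 2.803 servings and 2.208 servings → $2.26.
So the least-cost plan costs $2.26.

$2.26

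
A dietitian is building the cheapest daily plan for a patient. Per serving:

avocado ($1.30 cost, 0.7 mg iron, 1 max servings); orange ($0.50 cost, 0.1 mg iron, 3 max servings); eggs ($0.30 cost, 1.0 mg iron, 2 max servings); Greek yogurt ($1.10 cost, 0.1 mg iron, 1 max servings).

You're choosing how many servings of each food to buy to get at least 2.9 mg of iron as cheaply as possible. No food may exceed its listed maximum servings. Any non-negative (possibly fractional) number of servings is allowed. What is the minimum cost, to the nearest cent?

Cost per mg of iron: eggs $0.3000, avocado $1.8571, orange $5.0000, Greek yogurt $11.0000.
Take 2 servings of eggs: +2.0 mg iron for $0.60 (total $0.60, still need 0.9 mg).
Take 1 serving of avocado: +0.7 mg iron for $1.30 (total $1.90, still need 0.2 mg).
Take 2 servings of orange: +0.2 mg iron for $1.00 (total $2.90, still need 0.0 mg).
Greedy by cheapest-per-mg is optimal for a single linear constraint, so the minimum cost is $2.90.

$2.90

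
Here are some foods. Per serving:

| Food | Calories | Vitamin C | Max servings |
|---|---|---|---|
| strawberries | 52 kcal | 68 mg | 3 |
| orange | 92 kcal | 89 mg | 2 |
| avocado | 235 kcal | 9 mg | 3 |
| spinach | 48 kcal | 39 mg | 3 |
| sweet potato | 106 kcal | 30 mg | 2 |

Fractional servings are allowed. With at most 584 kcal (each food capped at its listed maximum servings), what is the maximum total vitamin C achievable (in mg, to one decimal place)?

527.3 mg

Vitamin C per kcal: strawberries 1.308, orange 0.9674, spinach 0.8125, sweet potato 0.283, avocado 0.0383.
Take 3 servings of strawberries: uses 156 kcal, +204.0 mg vitamin C (running total 204.0 mg).
Take 2 servings of orange: uses 184 kcal, +178.0 mg vitamin C (running total 382.0 mg).
Take 3 servings of spinach: uses 144 kcal, +117.0 mg vitamin C (running total 499.0 mg).
Take 0.9434 servings of sweet potato: uses 100 kcal, +28.3 mg vitamin C (running total 527.3 mg).
Greedy by best ratio exhausts the calories allowance optimally: 527.3 mg.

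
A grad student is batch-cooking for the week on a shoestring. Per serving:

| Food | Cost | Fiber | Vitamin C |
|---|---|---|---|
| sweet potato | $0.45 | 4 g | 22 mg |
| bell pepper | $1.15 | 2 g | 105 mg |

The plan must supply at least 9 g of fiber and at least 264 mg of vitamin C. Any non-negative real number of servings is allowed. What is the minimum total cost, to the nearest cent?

Minimising a linear cost over {fiber ≥ 9, vitamin C ≥ 264, servings ≥ 0} — the optimum is at a vertex, using one or two foods.
sweet potato only: max(9/4, 264/22) = 12 servings → $5.40.
bell pepper only: max(9/2, 264/105) = 4.5 servings → $5.17.
sweet potato + bell pepper with both tight: 1.109 servings and 2.282 servings → $3.12.
So the least-cost plan costs $3.12.

$3.12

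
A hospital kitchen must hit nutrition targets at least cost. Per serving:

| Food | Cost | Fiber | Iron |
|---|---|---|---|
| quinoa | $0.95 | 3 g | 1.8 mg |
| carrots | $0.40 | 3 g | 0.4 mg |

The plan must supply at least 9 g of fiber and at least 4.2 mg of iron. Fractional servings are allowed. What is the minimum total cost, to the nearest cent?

$2.38

With two linear requirements the optimum uses one or two foods; enumerate the corners.
quinoa only: max(9/3, 4.2/1.8) = 3 servings → $2.85.
carrots only: max(9/3, 4.2/0.4) = 10.5 servings → $4.20.
quinoa + carrots with both tight: 2.143 servings and 0.8571 servings → $2.38.
So the least-cost plan costs $2.38.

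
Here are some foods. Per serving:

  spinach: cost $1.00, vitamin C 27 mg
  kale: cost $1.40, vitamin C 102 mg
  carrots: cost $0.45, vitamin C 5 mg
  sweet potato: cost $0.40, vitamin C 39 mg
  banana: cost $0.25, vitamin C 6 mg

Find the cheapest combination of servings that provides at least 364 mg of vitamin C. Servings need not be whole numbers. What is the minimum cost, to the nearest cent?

$3.73

Cost per mg of vitamin C: sweet potato $0.0103, kale $0.0137, spinach $0.0370, banana $0.0417, carrots $0.0900.
With no serving limits, use only sweet potato: 364 mg / 39 mg = 9.333 servings × $0.40 = $3.73.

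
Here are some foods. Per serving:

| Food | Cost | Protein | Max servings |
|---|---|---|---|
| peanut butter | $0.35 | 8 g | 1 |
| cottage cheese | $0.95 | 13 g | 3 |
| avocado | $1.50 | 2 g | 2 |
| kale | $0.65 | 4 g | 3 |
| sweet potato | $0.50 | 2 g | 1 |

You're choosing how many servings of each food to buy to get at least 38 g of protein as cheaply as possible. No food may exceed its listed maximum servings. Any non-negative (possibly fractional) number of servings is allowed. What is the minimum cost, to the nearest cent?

Cost per g of protein: peanut butter $0.0437, cottage cheese $0.0731, kale $0.1625, sweet potato $0.2500, avocado $0.7500.
Take 1 serving of peanut butter: +8.0 g protein for $0.35 (total $0.35, still need 30.0 g).
Take 2.308 servings of cottage cheese: +30.0 g protein for $2.19 (total $2.54, still need 0.0 g).
Greedy by cheapest-per-g is optimal for a single linear constraint, so the minimum cost is $2.54.

$2.54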